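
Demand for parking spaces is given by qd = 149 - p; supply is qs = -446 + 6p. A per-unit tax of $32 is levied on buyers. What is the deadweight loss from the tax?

Deadweight loss = 3072/7

Pre-tax equilibrium: p* = 85, q* = 64.
Tax on buyers shifts demand to qd = 149 − 1(p + 32) = 117 - p.
117 - p = -446 + 6p gives seller price ps = 563/7; buyers pay pb = 563/7 + 32 = 787/7.
New quantity: q = 149 − 1(787/7) = 256/7.
DWL = ½ × 32 × (64 − 256/7) = 3072/7.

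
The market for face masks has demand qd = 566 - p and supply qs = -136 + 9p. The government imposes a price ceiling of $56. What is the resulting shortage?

Equilibrium price would be p* = 70.2, so the ceiling at 56 binds.
At p = 56: qd = 566 − 1(56) = 510, qs = -136 + 9(56) = 368.
Shortage = 510 − 368 = 142.

Shortage = 142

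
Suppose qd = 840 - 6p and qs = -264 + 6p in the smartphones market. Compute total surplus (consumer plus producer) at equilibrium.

Equilibrium: 840 - 6p = -264 + 6p gives p* = 92, q* = 288.
Demand choke price: p = 140; supply starts at p = 44.
CS = ½(140 − 92)(288) = 6912; PS = ½(92 − 44)(288) = 6912.

Total surplus = 13824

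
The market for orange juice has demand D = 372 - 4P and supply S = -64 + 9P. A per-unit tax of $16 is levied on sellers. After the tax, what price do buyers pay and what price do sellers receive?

Buyers pay 580/13, sellers receive 372/13

Pre-tax equilibrium: P* = 436/13, Q* = 3092/13.
Tax on sellers shifts supply to S = -64 + 9(P − 16) = -208 + 9P.
372 - 4P = -208 + 9P gives buyer price Pb = 580/13; sellers receive Ps = 580/13 − 16 = 372/13.
New quantity: Q = 372 − 4(580/13) = 2516/13.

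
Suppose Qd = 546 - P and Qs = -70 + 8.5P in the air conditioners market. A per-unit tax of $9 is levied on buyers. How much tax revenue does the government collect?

Pre-tax equilibrium: P* = 1232/19, Q* = 9142/19.
Tax on buyers shifts demand to Qd = 546 − 1(P + 9) = 537 - P.
537 - P = -70 + 8.5P gives seller price Ps = 1214/19; buyers pay Pb = 1214/19 + 9 = 1385/19.
New quantity: Q = 546 − 1(1385/19) = 8989/19.
Revenue = 9 × 8989/19 = 80901/19.

Tax revenue = 80901/19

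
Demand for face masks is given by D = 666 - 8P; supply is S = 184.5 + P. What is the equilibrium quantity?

Q* = 238

Set D = S: 666 - 8P = 184.5 + P.
481.5 = 9P, so P* = 53.5.
Q* = 666 − 8(53.5) = 238.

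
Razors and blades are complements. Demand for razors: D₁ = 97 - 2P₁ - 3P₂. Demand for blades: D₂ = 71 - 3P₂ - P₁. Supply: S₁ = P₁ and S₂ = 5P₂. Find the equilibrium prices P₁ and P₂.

Market 1: 97 - 2P₁ - 3P₂ = P₁ → 3P₁ + 3P₂ = 97.
Market 2: 8P₂ + P₁ = 71.
Eliminating P₂: 8×(1) − 3×(2) gives 21P₁ = 563, so P₁ = 563/21.
Back-substitute into (2): P₂ = (71 − 1×563/21) / 8 = 116/21.

P₁ = 563/21, P₂ = 116/21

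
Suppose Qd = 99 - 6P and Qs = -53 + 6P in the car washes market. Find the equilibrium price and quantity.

P* = 38/3, Q* = 23

Set Qd = Qs: 99 - 6P = -53 + 6P.
152 = 12P, so P* = 38/3.
Q* = 99 − 6(38/3) = 23.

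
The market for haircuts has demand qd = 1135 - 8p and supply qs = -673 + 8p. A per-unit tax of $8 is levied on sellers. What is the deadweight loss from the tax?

Pre-tax equilibrium: p* = 113, q* = 231.
Tax on sellers shifts supply to qs = -673 + 8(p − 8) = -737 + 8p.
1135 - 8p = -737 + 8p gives buyer price pb = 117; sellers receive ps = 117 − 8 = 109.
New quantity: q = 1135 − 8(117) = 199.
DWL = ½ × 8 × (231 − 199) = 128.

Deadweight loss = 128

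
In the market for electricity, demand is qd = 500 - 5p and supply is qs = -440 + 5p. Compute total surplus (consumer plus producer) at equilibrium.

Total surplus = 180

Equilibrium: 500 - 5p = -440 + 5p gives p* = 94, q* = 30.
Demand choke price: p = 100; supply starts at p = 88.
CS = ½(100 − 94)(30) = 90; PS = ½(94 − 88)(30) = 90.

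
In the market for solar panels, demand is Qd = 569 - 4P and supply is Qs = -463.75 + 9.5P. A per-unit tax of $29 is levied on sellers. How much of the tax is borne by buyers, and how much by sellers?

Pre-tax equilibrium: P* = 76.5, Q* = 263.
Tax on sellers shifts supply to Qs = -463.75 + 9.5(P − 29) = -739.25 + 9.5P.
569 - 4P = -739.25 + 9.5P gives buyer price Pb = 5233/54; sellers receive Ps = 5233/54 − 29 = 3667/54.
New quantity: Q = 569 − 4(5233/54) = 4897/27.
Buyer burden = 5233/54 − 76.5 = 551/27; seller burden = 76.5 − 3667/54 = 232/27.

Buyers bear 551/27, sellers bear 232/27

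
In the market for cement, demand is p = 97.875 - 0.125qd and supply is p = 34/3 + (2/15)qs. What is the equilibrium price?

p* = 56

Set the two price expressions equal: 97.875 - 0.125q = 34/3 + (2/15)q.
2077/24 = (31/120)q, so q* = 335.
p* = 97.875 − (0.125)(335) = 56.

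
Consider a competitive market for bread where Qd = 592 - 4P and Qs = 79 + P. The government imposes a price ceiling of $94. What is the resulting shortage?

Shortage = 43

Equilibrium price would be P* = 102.6, so the ceiling at 94 binds.
At P = 94: Qd = 592 − 4(94) = 216, Qs = 79 + 1(94) = 173.
Shortage = 216 − 173 = 43.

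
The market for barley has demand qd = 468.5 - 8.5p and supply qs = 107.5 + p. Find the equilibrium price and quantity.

Set qd = qs: 468.5 - 8.5p = 107.5 + p.
361 = 9.5p, so p* = 38.
q* = 468.5 − 8.5(38) = 145.5.

p* = 38, q* = 145.5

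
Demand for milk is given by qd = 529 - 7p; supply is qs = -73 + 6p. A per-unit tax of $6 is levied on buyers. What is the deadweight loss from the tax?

Deadweight loss = 756/13

Pre-tax equilibrium: p* = 602/13, q* = 2663/13.
Tax on buyers shifts demand to qd = 529 − 7(p + 6) = 487 - 7p.
487 - 7p = -73 + 6p gives seller price ps = 560/13; buyers pay pb = 560/13 + 6 = 638/13.
New quantity: q = 529 − 7(638/13) = 2411/13.
DWL = ½ × 6 × (2663/13 − 2411/13) = 756/13.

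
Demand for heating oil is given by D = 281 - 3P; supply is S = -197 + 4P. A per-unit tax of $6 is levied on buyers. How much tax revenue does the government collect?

Pre-tax equilibrium: P* = 478/7, Q* = 533/7.
Tax on buyers shifts demand to D = 281 − 3(P + 6) = 263 - 3P.
263 - 3P = -197 + 4P gives seller price Ps = 460/7; buyers pay Pb = 460/7 + 6 = 502/7.
New quantity: Q = 281 − 3(502/7) = 461/7.
Revenue = 6 × 461/7 = 2766/7.

Tax revenue = 2766/7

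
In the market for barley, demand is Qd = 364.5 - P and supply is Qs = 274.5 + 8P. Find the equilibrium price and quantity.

P* = 10, Q* = 354.5

Set Qd = Qs: 364.5 - P = 274.5 + 8P.
90 = 9P, so P* = 10.
Q* = 364.5 − 1(10) = 354.5.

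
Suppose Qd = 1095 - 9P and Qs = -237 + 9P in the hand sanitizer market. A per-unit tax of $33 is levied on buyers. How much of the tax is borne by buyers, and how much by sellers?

Buyers bear $16.5, sellers bear $16.5

Pre-tax equilibrium: P* = 74, Q* = 429.
Tax on buyers shifts demand to Qd = 1095 − 9(P + 33) = 798 - 9P.
798 - 9P = -237 + 9P gives seller price Ps = 57.5; buyers pay Pb = 57.5 + 33 = 90.5.
New quantity: Q = 1095 − 9(90.5) = 280.5.
Buyer burden = 90.5 − 74 = 16.5; seller burden = 74 − 57.5 = 16.5.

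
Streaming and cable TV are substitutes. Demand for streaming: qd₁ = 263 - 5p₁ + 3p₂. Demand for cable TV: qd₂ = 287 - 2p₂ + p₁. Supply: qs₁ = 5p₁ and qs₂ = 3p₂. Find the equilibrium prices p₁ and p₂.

Market 1: 263 - 5p₁ + 3p₂ = 5p₁ → 10p₁ - 3p₂ = 263.
Market 2: 5p₂ - p₁ = 287.
Eliminating p₂: 5×(1) + 3×(2) gives 47p₁ = 2176, so p₁ = 2176/47.
Back-substitute into (2): p₂ = (287 + 1×2176/47) / 5 = 3133/47.

p₁ = 2176/47, p₂ = 3133/47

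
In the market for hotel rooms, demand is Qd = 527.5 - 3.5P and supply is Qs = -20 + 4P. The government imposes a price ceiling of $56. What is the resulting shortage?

Shortage = 127.5

Equilibrium price would be P* = 73, so the ceiling at 56 binds.
At P = 56: Qd = 527.5 − 3.5(56) = 331.5, Qs = -20 + 4(56) = 204.
Shortage = 331.5 − 204 = 127.5.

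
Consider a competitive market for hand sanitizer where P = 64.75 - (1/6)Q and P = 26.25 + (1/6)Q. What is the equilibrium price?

Set the two price expressions equal: 64.75 - (1/6)Q = 26.25 + (1/6)Q.
38.5 = (1/3)Q, so Q* = 115.5.
P* = 64.75 − (1/6)(115.5) = 45.5.

P* = 45.5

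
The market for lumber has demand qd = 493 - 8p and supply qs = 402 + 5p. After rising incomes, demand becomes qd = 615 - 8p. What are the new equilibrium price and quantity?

p' = 213/13, q' = 6291/13

Original equilibrium: p* = 7, q* = 437.
New equilibrium: 615 - 8p = 402 + 5p, so 213 = 13p and p' = 213/13; q' = 615 − 8(213/13) = 6291/13.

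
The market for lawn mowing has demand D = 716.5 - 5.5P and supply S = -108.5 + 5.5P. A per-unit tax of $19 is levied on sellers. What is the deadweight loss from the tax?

Pre-tax equilibrium: P* = 75, Q* = 304.
Tax on sellers shifts supply to S = -108.5 + 5.5(P − 19) = -213 + 5.5P.
716.5 - 5.5P = -213 + 5.5P gives buyer price Pb = 84.5; sellers receive Ps = 84.5 − 19 = 65.5.
New quantity: Q = 716.5 − 5.5(84.5) = 251.75.
DWL = ½ × 19 × (304 − 251.75) = 496.375.

Deadweight loss = 496.375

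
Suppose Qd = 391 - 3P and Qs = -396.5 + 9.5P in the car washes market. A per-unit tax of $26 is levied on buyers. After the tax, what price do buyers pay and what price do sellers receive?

Buyers pay $82.76, sellers receive $56.76

Pre-tax equilibrium: P* = 63, Q* = 202.
Tax on buyers shifts demand to Qd = 391 − 3(P + 26) = 313 - 3P.
313 - 3P = -396.5 + 9.5P gives seller price Ps = 56.76; buyers pay Pb = 56.76 + 26 = 82.76.
New quantity: Q = 391 − 3(82.76) = 142.72.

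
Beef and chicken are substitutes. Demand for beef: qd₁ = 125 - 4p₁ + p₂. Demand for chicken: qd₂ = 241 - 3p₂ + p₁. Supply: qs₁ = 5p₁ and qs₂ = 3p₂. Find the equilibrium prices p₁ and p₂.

p₁ = 991/53, p₂ = 2294/53

Market 1: 125 - 4p₁ + p₂ = 5p₁ → 9p₁ - p₂ = 125.
Market 2: 6p₂ - p₁ = 241.
Eliminating p₂: 6×(1) + 1×(2) gives 53p₁ = 991, so p₁ = 991/53.
Back-substitute into (2): p₂ = (241 + 1×991/53) / 6 = 2294/53.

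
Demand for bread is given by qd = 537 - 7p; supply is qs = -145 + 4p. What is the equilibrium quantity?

q* = 103

Set qd = qs: 537 - 7p = -145 + 4p.
682 = 11p, so p* = 62.
q* = 537 − 7(62) = 103.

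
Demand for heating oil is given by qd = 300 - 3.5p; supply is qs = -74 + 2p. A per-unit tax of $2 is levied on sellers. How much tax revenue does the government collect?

Tax revenue = 1308/11

Pre-tax equilibrium: p* = 68, q* = 62.
Tax on sellers shifts supply to qs = -74 + 2(p − 2) = -78 + 2p.
300 - 3.5p = -78 + 2p gives buyer price pb = 756/11; sellers receive ps = 756/11 − 2 = 734/11.
New quantity: q = 300 − 3.5(756/11) = 654/11.
Revenue = 2 × 654/11 = 1308/11.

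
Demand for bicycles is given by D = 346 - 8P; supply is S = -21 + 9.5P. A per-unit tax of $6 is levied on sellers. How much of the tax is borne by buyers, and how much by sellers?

Buyers bear 114/35, sellers bear 96/35

Pre-tax equilibrium: P* = 734/35, Q* = 6238/35.
Tax on sellers shifts supply to S = -21 + 9.5(P − 6) = -78 + 9.5P.
346 - 8P = -78 + 9.5P gives buyer price Pb = 848/35; sellers receive Ps = 848/35 − 6 = 638/35.
New quantity: Q = 346 − 8(848/35) = 5326/35.
Buyer burden = 848/35 − 734/35 = 114/35; seller burden = 734/35 − 638/35 = 96/35.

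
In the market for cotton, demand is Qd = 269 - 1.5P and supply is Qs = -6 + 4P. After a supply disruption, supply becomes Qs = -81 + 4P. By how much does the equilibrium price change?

Original equilibrium: P* = 50, Q* = 194.
New equilibrium: 269 - 1.5P = -81 + 4P, so 350 = 5.5P and P' = 700/11; Q' = 269 − 1.5(700/11) = 1909/11.
Change in price: 700/11 − 50 = 150/11.

ΔP = 150/11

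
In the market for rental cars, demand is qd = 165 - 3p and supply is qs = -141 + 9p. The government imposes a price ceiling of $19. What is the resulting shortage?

Equilibrium price would be p* = 25.5, so the ceiling at 19 binds.
At p = 19: qd = 165 − 3(19) = 108, qs = -141 + 9(19) = 30.
Shortage = 108 − 30 = 78.

Shortage = 78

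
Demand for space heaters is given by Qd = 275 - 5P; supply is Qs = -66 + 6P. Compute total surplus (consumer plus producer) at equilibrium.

Equilibrium: 275 - 5P = -66 + 6P gives P* = 31, Q* = 120.
Demand choke price: P = 55; supply starts at P = 11.
CS = ½(55 − 31)(120) = 1440; PS = ½(31 − 11)(120) = 1200.

Total surplus = 2640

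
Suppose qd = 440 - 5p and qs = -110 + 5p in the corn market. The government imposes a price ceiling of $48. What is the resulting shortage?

Shortage = 70

Equilibrium price would be p* = 55, so the ceiling at 48 binds.
At p = 48: qd = 440 − 5(48) = 200, qs = -110 + 5(48) = 130.
Shortage = 200 − 130 = 70.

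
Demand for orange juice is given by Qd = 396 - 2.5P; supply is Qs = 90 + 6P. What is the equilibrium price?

P* = 36

Set Qd = Qs: 396 - 2.5P = 90 + 6P.
306 = 8.5P, so P* = 36.
Q* = 396 − 2.5(36) = 306.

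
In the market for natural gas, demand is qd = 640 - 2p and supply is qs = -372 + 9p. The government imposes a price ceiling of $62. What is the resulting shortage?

Shortage = 330

Equilibrium price would be p* = 92, so the ceiling at 62 binds.
At p = 62: qd = 640 − 2(62) = 516, qs = -372 + 9(62) = 186.
Shortage = 516 − 186 = 330.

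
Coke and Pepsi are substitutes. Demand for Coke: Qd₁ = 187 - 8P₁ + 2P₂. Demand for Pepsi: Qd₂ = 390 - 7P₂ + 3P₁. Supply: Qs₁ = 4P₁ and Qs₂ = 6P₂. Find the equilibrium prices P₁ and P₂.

P₁ = 3211/150, P₂ = 34.94

Market 1: 187 - 8P₁ + 2P₂ = 4P₁ → 12P₁ - 2P₂ = 187.
Market 2: 13P₂ - 3P₁ = 390.
Eliminating P₂: 13×(1) + 2×(2) gives 150P₁ = 3211, so P₁ = 3211/150.
Back-substitute into (2): P₂ = (390 + 3×3211/150) / 13 = 34.94.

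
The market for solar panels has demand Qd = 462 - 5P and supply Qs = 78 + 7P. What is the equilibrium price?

Set Qd = Qs: 462 - 5P = 78 + 7P.
384 = 12P, so P* = 32.
Q* = 462 − 5(32) = 302.

P* = 32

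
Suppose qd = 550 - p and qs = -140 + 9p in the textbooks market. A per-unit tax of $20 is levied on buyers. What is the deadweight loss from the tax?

Deadweight loss = 180

Pre-tax equilibrium: p* = 69, q* = 481.
Tax on buyers shifts demand to qd = 550 − 1(p + 20) = 530 - p.
530 - p = -140 + 9p gives seller price ps = 67; buyers pay pb = 67 + 20 = 87.
New quantity: q = 550 − 1(87) = 463.
DWL = ½ × 20 × (481 − 463) = 180.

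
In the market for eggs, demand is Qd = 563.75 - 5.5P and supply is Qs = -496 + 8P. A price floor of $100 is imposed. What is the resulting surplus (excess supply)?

Equilibrium price would be P* = 78.5, so the floor at 100 binds.
At P = 100: Qd = 13.75, Qs = 304.
Surplus = 304 − 13.75 = 290.25.

Surplus = 290.25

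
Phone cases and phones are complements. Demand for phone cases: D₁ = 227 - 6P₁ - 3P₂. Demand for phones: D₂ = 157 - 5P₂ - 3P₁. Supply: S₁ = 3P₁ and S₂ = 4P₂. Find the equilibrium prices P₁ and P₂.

Market 1: 227 - 6P₁ - 3P₂ = 3P₁ → 9P₁ + 3P₂ = 227.
Market 2: 9P₂ + 3P₁ = 157.
Eliminating P₂: 9×(1) − 3×(2) gives 72P₁ = 1572, so P₁ = 131/6.
Back-substitute into (2): P₂ = (157 − 3×131/6) / 9 = 61/6.

P₁ = 131/6, P₂ = 61/6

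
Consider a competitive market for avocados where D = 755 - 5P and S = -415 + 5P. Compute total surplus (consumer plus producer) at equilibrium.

Equilibrium: 755 - 5P = -415 + 5P gives P* = 117, Q* = 170.
Demand choke price: P = 151; supply starts at P = 83.
CS = ½(151 − 117)(170) = 2890; PS = ½(117 − 83)(170) = 2890.

Total surplus = 5780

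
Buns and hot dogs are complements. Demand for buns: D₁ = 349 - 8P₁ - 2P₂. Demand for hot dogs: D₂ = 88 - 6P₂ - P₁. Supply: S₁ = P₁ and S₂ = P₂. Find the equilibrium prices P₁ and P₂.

Market 1: 349 - 8P₁ - 2P₂ = P₁ → 9P₁ + 2P₂ = 349.
Market 2: 7P₂ + P₁ = 88.
Eliminating P₂: 7×(1) − 2×(2) gives 61P₁ = 2267, so P₁ = 2267/61.
Back-substitute into (2): P₂ = (88 − 1×2267/61) / 7 = 443/61.

P₁ = 2267/61, P₂ = 443/61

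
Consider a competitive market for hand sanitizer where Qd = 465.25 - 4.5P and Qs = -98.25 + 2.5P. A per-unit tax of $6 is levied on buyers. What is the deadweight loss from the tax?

Deadweight loss = 405/14

Pre-tax equilibrium: P* = 80.5, Q* = 103.
Tax on buyers shifts demand to Qd = 465.25 − 4.5(P + 6) = 438.25 - 4.5P.
438.25 - 4.5P = -98.25 + 2.5P gives seller price Ps = 1073/14; buyers pay Pb = 1073/14 + 6 = 1157/14.
New quantity: Q = 465.25 − 4.5(1157/14) = 1307/14.
DWL = ½ × 6 × (103 − 1307/14) = 405/14.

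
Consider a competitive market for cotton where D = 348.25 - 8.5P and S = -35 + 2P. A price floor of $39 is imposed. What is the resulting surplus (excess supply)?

Surplus = 26.25

Equilibrium price would be P* = 36.5, so the floor at 39 binds.
At P = 39: D = 16.75, S = 43.
Surplus = 43 − 16.75 = 26.25.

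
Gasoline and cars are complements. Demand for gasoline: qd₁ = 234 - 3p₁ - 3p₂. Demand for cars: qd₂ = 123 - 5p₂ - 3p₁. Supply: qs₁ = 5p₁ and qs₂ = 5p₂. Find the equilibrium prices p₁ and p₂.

Market 1: 234 - 3p₁ - 3p₂ = 5p₁ → 8p₁ + 3p₂ = 234.
Market 2: 10p₂ + 3p₁ = 123.
Eliminating p₂: 10×(1) − 3×(2) gives 71p₁ = 1971, so p₁ = 1971/71.
Back-substitute into (2): p₂ = (123 − 3×1971/71) / 10 = 282/71.

p₁ = 1971/71, p₂ = 282/71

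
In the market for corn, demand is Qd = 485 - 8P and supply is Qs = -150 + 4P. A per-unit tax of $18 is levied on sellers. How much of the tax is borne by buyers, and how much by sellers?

Pre-tax equilibrium: P* = 635/12, Q* = 185/3.
Tax on sellers shifts supply to Qs = -150 + 4(P − 18) = -222 + 4P.
485 - 8P = -222 + 4P gives buyer price Pb = 707/12; sellers receive Ps = 707/12 − 18 = 491/12.
New quantity: Q = 485 − 8(707/12) = 41/3.
Buyer burden = 707/12 − 635/12 = 6; seller burden = 635/12 − 491/12 = 12.

Buyers bear $6, sellers bear $12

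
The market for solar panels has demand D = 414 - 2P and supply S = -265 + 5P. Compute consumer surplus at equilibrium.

Equilibrium: 414 - 2P = -265 + 5P gives P* = 97, Q* = 220.
Demand choke price (D = 0): P = 207.
CS = ½(207 − 97)(220) = 12100.

Consumer surplus = 12100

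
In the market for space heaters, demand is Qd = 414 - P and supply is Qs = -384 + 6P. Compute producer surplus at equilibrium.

Equilibrium: 414 - P = -384 + 6P gives P* = 114, Q* = 300.
Supply starts at P = 64 (where Qs = 0).
PS = ½(114 − 64)(300) = 7500.

Producer surplus = 7500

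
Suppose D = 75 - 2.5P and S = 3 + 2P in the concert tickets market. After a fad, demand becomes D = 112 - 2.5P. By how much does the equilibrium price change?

Original equilibrium: P* = 16, Q* = 35.
New equilibrium: 112 - 2.5P = 3 + 2P, so 109 = 4.5P and P' = 218/9; Q' = 112 − 2.5(218/9) = 463/9.
Change in price: 218/9 − 16 = 74/9.

ΔP = 74/9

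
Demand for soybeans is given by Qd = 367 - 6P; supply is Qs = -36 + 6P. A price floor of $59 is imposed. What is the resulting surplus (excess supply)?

Equilibrium price would be P* = 403/12, so the floor at 59 binds.
At P = 59: Qd = 13, Qs = 318.
Surplus = 318 − 13 = 305.

Surplus = 305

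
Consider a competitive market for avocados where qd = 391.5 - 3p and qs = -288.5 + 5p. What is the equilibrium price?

p* = 85

Set qd = qs: 391.5 - 3p = -288.5 + 5p.
680 = 8p, so p* = 85.
q* = 391.5 − 3(85) = 136.5.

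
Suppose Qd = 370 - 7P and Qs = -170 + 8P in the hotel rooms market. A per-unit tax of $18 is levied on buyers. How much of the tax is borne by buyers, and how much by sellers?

Buyers bear $9.6, sellers bear $8.4

Pre-tax equilibrium: P* = 36, Q* = 118.
Tax on buyers shifts demand to Qd = 370 − 7(P + 18) = 244 - 7P.
244 - 7P = -170 + 8P gives seller price Ps = 27.6; buyers pay Pb = 27.6 + 18 = 45.6.
New quantity: Q = 370 − 7(45.6) = 50.8.
Buyer burden = 45.6 − 36 = 9.6; seller burden = 36 − 27.6 = 8.4.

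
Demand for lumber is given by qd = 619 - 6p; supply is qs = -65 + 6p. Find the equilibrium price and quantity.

p* = 57, q* = 277

Set qd = qs: 619 - 6p = -65 + 6p.
684 = 12p, so p* = 57.
q* = 619 − 6(57) = 277.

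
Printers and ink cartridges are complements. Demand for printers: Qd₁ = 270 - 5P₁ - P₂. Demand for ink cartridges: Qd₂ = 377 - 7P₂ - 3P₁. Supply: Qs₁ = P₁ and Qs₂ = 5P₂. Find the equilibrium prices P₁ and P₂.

P₁ = 2863/69, P₂ = 484/23

Market 1: 270 - 5P₁ - P₂ = P₁ → 6P₁ + P₂ = 270.
Market 2: 12P₂ + 3P₁ = 377.
Eliminating P₂: 12×(1) − 1×(2) gives 69P₁ = 2863, so P₁ = 2863/69.
Back-substitute into (2): P₂ = (377 − 3×2863/69) / 12 = 484/23.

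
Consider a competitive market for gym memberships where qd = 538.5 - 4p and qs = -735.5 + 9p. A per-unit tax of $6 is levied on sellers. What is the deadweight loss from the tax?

Pre-tax equilibrium: p* = 98, q* = 146.5.
Tax on sellers shifts supply to qs = -735.5 + 9(p − 6) = -789.5 + 9p.
538.5 - 4p = -789.5 + 9p gives buyer price pb = 1328/13; sellers receive ps = 1328/13 − 6 = 1250/13.
New quantity: q = 538.5 − 4(1328/13) = 3377/26.
DWL = ½ × 6 × (146.5 − 3377/26) = 648/13.

Deadweight loss = 648/13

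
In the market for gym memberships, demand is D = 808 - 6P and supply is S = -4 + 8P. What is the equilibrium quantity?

Set D = S: 808 - 6P = -4 + 8P.
812 = 14P, so P* = 58.
Q* = 808 − 6(58) = 460.

Q* = 460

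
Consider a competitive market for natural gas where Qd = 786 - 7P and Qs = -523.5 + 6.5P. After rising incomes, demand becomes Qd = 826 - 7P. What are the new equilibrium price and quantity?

Original equilibrium: P* = 97, Q* = 107.
New equilibrium: 826 - 7P = -523.5 + 6.5P, so 1349.5 = 13.5P and P' = 2699/27; Q' = 826 − 7(2699/27) = 3409/27.

P' = 2699/27, Q' = 3409/27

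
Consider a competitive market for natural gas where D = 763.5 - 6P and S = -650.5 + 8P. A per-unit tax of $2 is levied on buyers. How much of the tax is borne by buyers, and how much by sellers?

Buyers bear 8/7, sellers bear 6/7

Pre-tax equilibrium: P* = 101, Q* = 157.5.
Tax on buyers shifts demand to D = 763.5 − 6(P + 2) = 751.5 - 6P.
751.5 - 6P = -650.5 + 8P gives seller price Ps = 701/7; buyers pay Pb = 701/7 + 2 = 715/7.
New quantity: Q = 763.5 − 6(715/7) = 2109/14.
Buyer burden = 715/7 − 101 = 8/7; seller burden = 101 − 701/7 = 6/7.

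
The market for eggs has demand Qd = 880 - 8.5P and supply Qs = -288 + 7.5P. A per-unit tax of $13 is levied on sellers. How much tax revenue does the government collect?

Pre-tax equilibrium: P* = 73, Q* = 259.5.
Tax on sellers shifts supply to Qs = -288 + 7.5(P − 13) = -385.5 + 7.5P.
880 - 8.5P = -385.5 + 7.5P gives buyer price Pb = 79.09375; sellers receive Ps = 79.09375 − 13 = 66.09375.
New quantity: Q = 880 − 8.5(79.09375) = 207.703125.
Revenue = 13 × 207.703125 = 2700.140625.

Tax revenue = 2700.140625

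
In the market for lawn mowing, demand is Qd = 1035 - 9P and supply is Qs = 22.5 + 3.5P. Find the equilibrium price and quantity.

P* = 81, Q* = 306

Set Qd = Qs: 1035 - 9P = 22.5 + 3.5P.
1012.5 = 12.5P, so P* = 81.
Q* = 1035 − 9(81) = 306.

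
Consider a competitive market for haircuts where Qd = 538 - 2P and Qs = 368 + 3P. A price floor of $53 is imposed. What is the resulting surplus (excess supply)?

Equilibrium price would be P* = 34, so the floor at 53 binds.
At P = 53: Qd = 432, Qs = 527.
Surplus = 527 − 432 = 95.

Surplus = 95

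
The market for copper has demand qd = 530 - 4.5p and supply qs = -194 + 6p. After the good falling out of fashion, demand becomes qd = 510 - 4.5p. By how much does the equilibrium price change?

Original equilibrium: p* = 1448/21, q* = 1538/7.
New equilibrium: 510 - 4.5p = -194 + 6p, so 704 = 10.5p and p' = 1408/21; q' = 510 − 4.5(1408/21) = 1458/7.
Change in price: 1408/21 − 1448/21 = -40/21.

Δp = -40/21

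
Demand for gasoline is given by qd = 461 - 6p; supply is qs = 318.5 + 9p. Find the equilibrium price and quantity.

Set qd = qs: 461 - 6p = 318.5 + 9p.
142.5 = 15p, so p* = 9.5.
q* = 461 − 6(9.5) = 404.

p* = 9.5, q* = 404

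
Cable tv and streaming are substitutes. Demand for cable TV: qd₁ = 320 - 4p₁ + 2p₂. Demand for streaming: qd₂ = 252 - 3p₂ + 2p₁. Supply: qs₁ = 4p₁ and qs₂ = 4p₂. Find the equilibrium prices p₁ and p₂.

Market 1: 320 - 4p₁ + 2p₂ = 4p₁ → 8p₁ - 2p₂ = 320.
Market 2: 7p₂ - 2p₁ = 252.
Eliminating p₂: 7×(1) + 2×(2) gives 52p₁ = 2744, so p₁ = 686/13.
Back-substitute into (2): p₂ = (252 + 2×686/13) / 7 = 664/13.

p₁ = 686/13, p₂ = 664/13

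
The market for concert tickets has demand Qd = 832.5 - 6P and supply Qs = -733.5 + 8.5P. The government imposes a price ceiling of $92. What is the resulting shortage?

Shortage = 232

Equilibrium price would be P* = 108, so the ceiling at 92 binds.
At P = 92: Qd = 832.5 − 6(92) = 280.5, Qs = -733.5 + 8.5(92) = 48.5.
Shortage = 280.5 − 48.5 = 232.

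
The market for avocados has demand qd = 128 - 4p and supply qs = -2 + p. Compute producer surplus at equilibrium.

Producer surplus = 288

Equilibrium: 128 - 4p = -2 + p gives p* = 26, q* = 24.
Supply starts at p = 2 (where qs = 0).
PS = ½(26 − 2)(24) = 288.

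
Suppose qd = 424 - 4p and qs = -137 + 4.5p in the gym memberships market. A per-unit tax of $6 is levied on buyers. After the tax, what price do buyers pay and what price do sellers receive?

Pre-tax equilibrium: p* = 66, q* = 160.
Tax on buyers shifts demand to qd = 424 − 4(p + 6) = 400 - 4p.
400 - 4p = -137 + 4.5p gives seller price ps = 1074/17; buyers pay pb = 1074/17 + 6 = 1176/17.
New quantity: q = 424 − 4(1176/17) = 2504/17.

Buyers pay 1176/17, sellers receive 1074/17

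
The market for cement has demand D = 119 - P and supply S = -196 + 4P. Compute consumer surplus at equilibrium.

Consumer surplus = 1568

Equilibrium: 119 - P = -196 + 4P gives P* = 63, Q* = 56.
Demand choke price (D = 0): P = 119.
CS = ½(119 − 63)(56) = 1568.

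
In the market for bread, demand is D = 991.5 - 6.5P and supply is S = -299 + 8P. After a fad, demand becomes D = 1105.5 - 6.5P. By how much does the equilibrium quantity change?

ΔQ = 1824/29

Original equilibrium: P* = 89, Q* = 413.
New equilibrium: 1105.5 - 6.5P = -299 + 8P, so 1404.5 = 14.5P and P' = 2809/29; Q' = 1105.5 − 6.5(2809/29) = 13801/29.
Change in quantity: 13801/29 − 413 = 1824/29.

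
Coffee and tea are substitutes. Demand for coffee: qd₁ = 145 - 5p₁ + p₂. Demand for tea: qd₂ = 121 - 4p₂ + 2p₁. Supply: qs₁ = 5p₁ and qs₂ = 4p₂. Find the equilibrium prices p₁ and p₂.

p₁ = 427/26, p₂ = 250/13

Market 1: 145 - 5p₁ + p₂ = 5p₁ → 10p₁ - p₂ = 145.
Market 2: 8p₂ - 2p₁ = 121.
Eliminating p₂: 8×(1) + 1×(2) gives 78p₁ = 1281, so p₁ = 427/26.
Back-substitute into (2): p₂ = (121 + 2×427/26) / 8 = 250/13.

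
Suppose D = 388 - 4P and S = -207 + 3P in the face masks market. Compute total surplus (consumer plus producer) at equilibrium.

Equilibrium: 388 - 4P = -207 + 3P gives P* = 85, Q* = 48.
Demand choke price: P = 97; supply starts at P = 69.
CS = ½(97 − 85)(48) = 288; PS = ½(85 − 69)(48) = 384.

Total surplus = 672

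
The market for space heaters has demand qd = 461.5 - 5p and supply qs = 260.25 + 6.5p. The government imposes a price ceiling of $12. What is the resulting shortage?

Shortage = 63.25

Equilibrium price would be p* = 17.5, so the ceiling at 12 binds.
At p = 12: qd = 461.5 − 5(12) = 401.5, qs = 260.25 + 6.5(12) = 338.25.
Shortage = 401.5 − 338.25 = 63.25.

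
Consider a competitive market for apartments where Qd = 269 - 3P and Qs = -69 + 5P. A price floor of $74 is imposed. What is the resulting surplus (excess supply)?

Equilibrium price would be P* = 42.25, so the floor at 74 binds.
At P = 74: Qd = 47, Qs = 301.
Surplus = 301 − 47 = 254.

Surplus = 254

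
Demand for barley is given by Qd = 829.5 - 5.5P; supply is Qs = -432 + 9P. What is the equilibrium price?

Set Qd = Qs: 829.5 - 5.5P = -432 + 9P.
1261.5 = 14.5P, so P* = 87.
Q* = 829.5 − 5.5(87) = 351.

P* = 87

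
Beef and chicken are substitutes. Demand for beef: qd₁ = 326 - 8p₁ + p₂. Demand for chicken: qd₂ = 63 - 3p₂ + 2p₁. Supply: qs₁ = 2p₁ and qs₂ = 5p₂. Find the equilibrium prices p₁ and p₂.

Market 1: 326 - 8p₁ + p₂ = 2p₁ → 10p₁ - p₂ = 326.
Market 2: 8p₂ - 2p₁ = 63.
Eliminating p₂: 8×(1) + 1×(2) gives 78p₁ = 2671, so p₁ = 2671/78.
Back-substitute into (2): p₂ = (63 + 2×2671/78) / 8 = 641/39.

p₁ = 2671/78, p₂ = 641/39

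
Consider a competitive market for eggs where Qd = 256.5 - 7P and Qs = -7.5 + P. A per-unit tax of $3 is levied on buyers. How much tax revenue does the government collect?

Pre-tax equilibrium: P* = 33, Q* = 25.5.
Tax on buyers shifts demand to Qd = 256.5 − 7(P + 3) = 235.5 - 7P.
235.5 - 7P = -7.5 + P gives seller price Ps = 30.375; buyers pay Pb = 30.375 + 3 = 33.375.
New quantity: Q = 256.5 − 7(33.375) = 22.875.
Revenue = 3 × 22.875 = 68.625.

Tax revenue = 68.625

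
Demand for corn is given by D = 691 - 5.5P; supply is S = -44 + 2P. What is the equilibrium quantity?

Set D = S: 691 - 5.5P = -44 + 2P.
735 = 7.5P, so P* = 98.
Q* = 691 − 5.5(98) = 152.

Q* = 152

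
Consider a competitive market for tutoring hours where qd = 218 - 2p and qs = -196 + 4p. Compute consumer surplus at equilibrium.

Equilibrium: 218 - 2p = -196 + 4p gives p* = 69, q* = 80.
Demand choke price (qd = 0): p = 109.
CS = ½(109 − 69)(80) = 1600.

Consumer surplus = 1600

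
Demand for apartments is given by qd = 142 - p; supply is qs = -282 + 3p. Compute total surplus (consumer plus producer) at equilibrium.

Total surplus = 864

Equilibrium: 142 - p = -282 + 3p gives p* = 106, q* = 36.
Demand choke price: p = 142; supply starts at p = 94.
CS = ½(142 − 106)(36) = 648; PS = ½(106 − 94)(36) = 216.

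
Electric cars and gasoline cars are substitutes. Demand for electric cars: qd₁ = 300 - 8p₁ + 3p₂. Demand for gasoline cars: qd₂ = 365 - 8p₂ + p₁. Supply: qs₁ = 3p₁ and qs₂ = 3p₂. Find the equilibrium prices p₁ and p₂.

p₁ = 4395/118, p₂ = 4315/118

Market 1: 300 - 8p₁ + 3p₂ = 3p₁ → 11p₁ - 3p₂ = 300.
Market 2: 11p₂ - p₁ = 365.
Eliminating p₂: 11×(1) + 3×(2) gives 118p₁ = 4395, so p₁ = 4395/118.
Back-substitute into (2): p₂ = (365 + 1×4395/118) / 11 = 4315/118.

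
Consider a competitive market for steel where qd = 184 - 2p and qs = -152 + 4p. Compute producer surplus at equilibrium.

Equilibrium: 184 - 2p = -152 + 4p gives p* = 56, q* = 72.
Supply starts at p = 38 (where qs = 0).
PS = ½(56 − 38)(72) = 648.

Producer surplus = 648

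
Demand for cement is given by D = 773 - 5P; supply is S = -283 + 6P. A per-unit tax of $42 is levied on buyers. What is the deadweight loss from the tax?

Deadweight loss = 26460/11

Pre-tax equilibrium: P* = 96, Q* = 293.
Tax on buyers shifts demand to D = 773 − 5(P + 42) = 563 - 5P.
563 - 5P = -283 + 6P gives seller price Ps = 846/11; buyers pay Pb = 846/11 + 42 = 1308/11.
New quantity: Q = 773 − 5(1308/11) = 1963/11.
DWL = ½ × 42 × (293 − 1963/11) = 26460/11.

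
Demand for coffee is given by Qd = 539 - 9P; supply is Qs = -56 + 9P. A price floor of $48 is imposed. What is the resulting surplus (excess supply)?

Surplus = 269

Equilibrium price would be P* = 595/18, so the floor at 48 binds.
At P = 48: Qd = 107, Qs = 376.
Surplus = 376 − 107 = 269.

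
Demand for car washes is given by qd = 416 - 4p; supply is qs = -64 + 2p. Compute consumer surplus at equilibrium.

Equilibrium: 416 - 4p = -64 + 2p gives p* = 80, q* = 96.
Demand choke price (qd = 0): p = 104.
CS = ½(104 − 80)(96) = 1152.

Consumer surplus = 1152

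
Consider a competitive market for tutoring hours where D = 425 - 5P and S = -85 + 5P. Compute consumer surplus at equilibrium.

Equilibrium: 425 - 5P = -85 + 5P gives P* = 51, Q* = 170.
Demand choke price (D = 0): P = 85.
CS = ½(85 − 51)(170) = 2890.

Consumer surplus = 2890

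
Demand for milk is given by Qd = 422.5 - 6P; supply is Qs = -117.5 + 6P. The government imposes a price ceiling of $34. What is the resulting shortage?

Equilibrium price would be P* = 45, so the ceiling at 34 binds.
At P = 34: Qd = 422.5 − 6(34) = 218.5, Qs = -117.5 + 6(34) = 86.5.
Shortage = 218.5 − 86.5 = 132.

Shortage = 132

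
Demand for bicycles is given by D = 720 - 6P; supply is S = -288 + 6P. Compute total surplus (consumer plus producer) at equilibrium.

Total surplus = 7776

Equilibrium: 720 - 6P = -288 + 6P gives P* = 84, Q* = 216.
Demand choke price: P = 120; supply starts at P = 48.
CS = ½(120 − 84)(216) = 3888; PS = ½(84 − 48)(216) = 3888.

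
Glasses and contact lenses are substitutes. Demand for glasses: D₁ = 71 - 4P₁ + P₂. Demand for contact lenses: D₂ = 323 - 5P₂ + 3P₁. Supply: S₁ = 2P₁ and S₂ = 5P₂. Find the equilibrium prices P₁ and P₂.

Market 1: 71 - 4P₁ + P₂ = 2P₁ → 6P₁ - P₂ = 71.
Market 2: 10P₂ - 3P₁ = 323.
Eliminating P₂: 10×(1) + 1×(2) gives 57P₁ = 1033, so P₁ = 1033/57.
Back-substitute into (2): P₂ = (323 + 3×1033/57) / 10 = 717/19.

P₁ = 1033/57, P₂ = 717/19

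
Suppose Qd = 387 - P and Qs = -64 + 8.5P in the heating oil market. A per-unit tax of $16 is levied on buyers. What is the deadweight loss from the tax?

Pre-tax equilibrium: P* = 902/19, Q* = 6451/19.
Tax on buyers shifts demand to Qd = 387 − 1(P + 16) = 371 - P.
371 - P = -64 + 8.5P gives seller price Ps = 870/19; buyers pay Pb = 870/19 + 16 = 1174/19.
New quantity: Q = 387 − 1(1174/19) = 6179/19.
DWL = ½ × 16 × (6451/19 − 6179/19) = 2176/19.

Deadweight loss = 2176/19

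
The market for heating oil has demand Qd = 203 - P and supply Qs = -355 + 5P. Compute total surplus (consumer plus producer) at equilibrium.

Equilibrium: 203 - P = -355 + 5P gives P* = 93, Q* = 110.
Demand choke price: P = 203; supply starts at P = 71.
CS = ½(203 − 93)(110) = 6050; PS = ½(93 − 71)(110) = 1210.

Total surplus = 7260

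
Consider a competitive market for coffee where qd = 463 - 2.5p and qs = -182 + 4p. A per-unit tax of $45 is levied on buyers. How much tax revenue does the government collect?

Tax revenue = 85230/13

Pre-tax equilibrium: p* = 1290/13, q* = 2794/13.
Tax on buyers shifts demand to qd = 463 − 2.5(p + 45) = 350.5 - 2.5p.
350.5 - 2.5p = -182 + 4p gives seller price ps = 1065/13; buyers pay pb = 1065/13 + 45 = 1650/13.
New quantity: q = 463 − 2.5(1650/13) = 1894/13.
Revenue = 45 × 1894/13 = 85230/13.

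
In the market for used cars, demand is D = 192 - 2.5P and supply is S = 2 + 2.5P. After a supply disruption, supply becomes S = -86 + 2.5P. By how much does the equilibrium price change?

Original equilibrium: P* = 38, Q* = 97.
New equilibrium: 192 - 2.5P = -86 + 2.5P, so 278 = 5P and P' = 55.6; Q' = 192 − 2.5(55.6) = 53.
Change in price: 55.6 − 38 = 17.6.

ΔP = 17.6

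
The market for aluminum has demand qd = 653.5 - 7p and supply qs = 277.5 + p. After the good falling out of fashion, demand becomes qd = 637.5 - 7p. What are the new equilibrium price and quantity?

p' = 45, q' = 322.5

Original equilibrium: p* = 47, q* = 324.5.
New equilibrium: 637.5 - 7p = 277.5 + p, so 360 = 8p and p' = 45; q' = 637.5 − 7(45) = 322.5.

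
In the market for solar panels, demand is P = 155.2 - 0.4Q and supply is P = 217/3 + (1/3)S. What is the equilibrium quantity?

Q* = 113

Set the two price expressions equal: 155.2 - 0.4Q = 217/3 + (1/3)Q.
1243/15 = (11/15)Q, so Q* = 113.
P* = 155.2 − (0.4)(113) = 110.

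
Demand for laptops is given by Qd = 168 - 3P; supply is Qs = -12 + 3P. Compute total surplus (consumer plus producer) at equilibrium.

Equilibrium: 168 - 3P = -12 + 3P gives P* = 30, Q* = 78.
Demand choke price: P = 56; supply starts at P = 4.
CS = ½(56 − 30)(78) = 1014; PS = ½(30 − 4)(78) = 1014.

Total surplus = 2028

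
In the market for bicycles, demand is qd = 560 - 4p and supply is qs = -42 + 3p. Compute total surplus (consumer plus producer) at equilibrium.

Total surplus = 13608

Equilibrium: 560 - 4p = -42 + 3p gives p* = 86, q* = 216.
Demand choke price: p = 140; supply starts at p = 14.
CS = ½(140 − 86)(216) = 5832; PS = ½(86 − 14)(216) = 7776.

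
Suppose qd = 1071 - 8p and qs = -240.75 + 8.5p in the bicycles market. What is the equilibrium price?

Set qd = qs: 1071 - 8p = -240.75 + 8.5p.
1311.75 = 16.5p, so p* = 79.5.
q* = 1071 − 8(79.5) = 435.

p* = 79.5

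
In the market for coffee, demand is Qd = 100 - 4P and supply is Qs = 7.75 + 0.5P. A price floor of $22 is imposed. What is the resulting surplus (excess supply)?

Surplus = 6.75

Equilibrium price would be P* = 20.5, so the floor at 22 binds.
At P = 22: Qd = 12, Qs = 18.75.
Surplus = 18.75 − 12 = 6.75.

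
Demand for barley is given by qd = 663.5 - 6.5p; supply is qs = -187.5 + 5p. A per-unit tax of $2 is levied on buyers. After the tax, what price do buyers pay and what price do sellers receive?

Pre-tax equilibrium: p* = 74, q* = 182.5.
Tax on buyers shifts demand to qd = 663.5 − 6.5(p + 2) = 650.5 - 6.5p.
650.5 - 6.5p = -187.5 + 5p gives seller price ps = 1676/23; buyers pay pb = 1676/23 + 2 = 1722/23.
New quantity: q = 663.5 − 6.5(1722/23) = 8135/46.

Buyers pay 1722/23, sellers receive 1676/23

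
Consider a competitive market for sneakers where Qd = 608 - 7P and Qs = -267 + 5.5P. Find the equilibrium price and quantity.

Set Qd = Qs: 608 - 7P = -267 + 5.5P.
875 = 12.5P, so P* = 70.
Q* = 608 − 7(70) = 118.

P* = 70, Q* = 118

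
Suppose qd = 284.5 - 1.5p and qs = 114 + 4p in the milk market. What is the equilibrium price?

Set qd = qs: 284.5 - 1.5p = 114 + 4p.
170.5 = 5.5p, so p* = 31.
q* = 284.5 − 1.5(31) = 238.

p* = 31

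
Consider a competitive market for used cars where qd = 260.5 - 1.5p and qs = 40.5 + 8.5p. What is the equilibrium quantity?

Set qd = qs: 260.5 - 1.5p = 40.5 + 8.5p.
220 = 10p, so p* = 22.
q* = 260.5 − 1.5(22) = 227.5.

q* = 227.5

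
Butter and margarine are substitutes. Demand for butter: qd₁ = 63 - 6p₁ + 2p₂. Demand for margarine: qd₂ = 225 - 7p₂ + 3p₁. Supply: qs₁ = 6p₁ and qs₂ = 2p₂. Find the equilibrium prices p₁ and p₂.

p₁ = 339/34, p₂ = 963/34

Market 1: 63 - 6p₁ + 2p₂ = 6p₁ → 12p₁ - 2p₂ = 63.
Market 2: 9p₂ - 3p₁ = 225.
Eliminating p₂: 9×(1) + 2×(2) gives 102p₁ = 1017, so p₁ = 339/34.
Back-substitute into (2): p₂ = (225 + 3×339/34) / 9 = 963/34.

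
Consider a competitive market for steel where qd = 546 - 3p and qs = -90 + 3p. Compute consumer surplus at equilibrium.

Equilibrium: 546 - 3p = -90 + 3p gives p* = 106, q* = 228.
Demand choke price (qd = 0): p = 182.
CS = ½(182 − 106)(228) = 8664.

Consumer surplus = 8664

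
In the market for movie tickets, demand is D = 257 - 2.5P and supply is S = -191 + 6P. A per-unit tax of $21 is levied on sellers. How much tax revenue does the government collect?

Tax revenue = 31479/17

Pre-tax equilibrium: P* = 896/17, Q* = 2129/17.
Tax on sellers shifts supply to S = -191 + 6(P − 21) = -317 + 6P.
257 - 2.5P = -317 + 6P gives buyer price Pb = 1148/17; sellers receive Ps = 1148/17 − 21 = 791/17.
New quantity: Q = 257 − 2.5(1148/17) = 1499/17.
Revenue = 21 × 1499/17 = 31479/17.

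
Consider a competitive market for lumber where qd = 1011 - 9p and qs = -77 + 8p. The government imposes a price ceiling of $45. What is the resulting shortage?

Equilibrium price would be p* = 64, so the ceiling at 45 binds.
At p = 45: qd = 1011 − 9(45) = 606, qs = -77 + 8(45) = 283.
Shortage = 606 − 283 = 323.

Shortage = 323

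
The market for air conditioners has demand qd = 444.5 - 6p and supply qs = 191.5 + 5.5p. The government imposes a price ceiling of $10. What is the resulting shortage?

Equilibrium price would be p* = 22, so the ceiling at 10 binds.
At p = 10: qd = 444.5 − 6(10) = 384.5, qs = 191.5 + 5.5(10) = 246.5.
Shortage = 384.5 − 246.5 = 138.

Shortage = 138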